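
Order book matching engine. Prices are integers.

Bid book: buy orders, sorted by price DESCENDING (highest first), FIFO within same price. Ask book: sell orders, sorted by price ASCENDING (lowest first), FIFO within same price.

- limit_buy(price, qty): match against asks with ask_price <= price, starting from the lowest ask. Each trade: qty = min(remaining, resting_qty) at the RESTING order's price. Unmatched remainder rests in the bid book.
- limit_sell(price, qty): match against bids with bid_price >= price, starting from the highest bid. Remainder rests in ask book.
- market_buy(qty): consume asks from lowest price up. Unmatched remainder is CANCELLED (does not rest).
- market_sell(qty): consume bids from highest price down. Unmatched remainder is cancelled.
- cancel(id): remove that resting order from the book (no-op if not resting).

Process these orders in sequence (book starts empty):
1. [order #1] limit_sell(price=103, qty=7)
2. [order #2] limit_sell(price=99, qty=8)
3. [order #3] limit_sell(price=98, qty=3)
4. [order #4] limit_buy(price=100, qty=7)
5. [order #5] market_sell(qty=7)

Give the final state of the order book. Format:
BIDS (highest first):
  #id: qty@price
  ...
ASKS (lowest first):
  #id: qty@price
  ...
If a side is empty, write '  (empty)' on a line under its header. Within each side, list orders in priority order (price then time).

Answer: BIDS (highest first):
  (empty)
ASKS (lowest first):
  #2: 4@99
  #1: 7@103

Derivation:
After op 1 [order #1] limit_sell(price=103, qty=7): fills=none; bids=[-] asks=[#1:7@103]
After op 2 [order #2] limit_sell(price=99, qty=8): fills=none; bids=[-] asks=[#2:8@99 #1:7@103]
After op 3 [order #3] limit_sell(price=98, qty=3): fills=none; bids=[-] asks=[#3:3@98 #2:8@99 #1:7@103]
After op 4 [order #4] limit_buy(price=100, qty=7): fills=#4x#3:3@98 #4x#2:4@99; bids=[-] asks=[#2:4@99 #1:7@103]
After op 5 [order #5] market_sell(qty=7): fills=none; bids=[-] asks=[#2:4@99 #1:7@103]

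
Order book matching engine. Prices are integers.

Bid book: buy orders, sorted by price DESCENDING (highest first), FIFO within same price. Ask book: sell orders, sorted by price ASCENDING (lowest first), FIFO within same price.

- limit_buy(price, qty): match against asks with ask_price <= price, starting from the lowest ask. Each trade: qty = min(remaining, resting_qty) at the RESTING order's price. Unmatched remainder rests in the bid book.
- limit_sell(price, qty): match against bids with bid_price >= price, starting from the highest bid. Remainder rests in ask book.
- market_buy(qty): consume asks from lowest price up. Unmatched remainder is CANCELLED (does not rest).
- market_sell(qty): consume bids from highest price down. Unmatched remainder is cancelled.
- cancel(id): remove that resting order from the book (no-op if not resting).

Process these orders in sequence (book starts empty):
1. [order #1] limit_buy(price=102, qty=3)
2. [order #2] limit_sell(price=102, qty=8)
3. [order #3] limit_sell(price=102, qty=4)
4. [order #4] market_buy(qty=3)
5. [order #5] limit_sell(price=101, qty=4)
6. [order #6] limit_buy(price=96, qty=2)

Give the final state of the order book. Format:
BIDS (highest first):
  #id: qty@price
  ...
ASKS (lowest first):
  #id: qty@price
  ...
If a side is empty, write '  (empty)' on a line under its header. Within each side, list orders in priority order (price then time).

Answer: BIDS (highest first):
  #6: 2@96
ASKS (lowest first):
  #5: 4@101
  #2: 2@102
  #3: 4@102

Derivation:
After op 1 [order #1] limit_buy(price=102, qty=3): fills=none; bids=[#1:3@102] asks=[-]
After op 2 [order #2] limit_sell(price=102, qty=8): fills=#1x#2:3@102; bids=[-] asks=[#2:5@102]
After op 3 [order #3] limit_sell(price=102, qty=4): fills=none; bids=[-] asks=[#2:5@102 #3:4@102]
After op 4 [order #4] market_buy(qty=3): fills=#4x#2:3@102; bids=[-] asks=[#2:2@102 #3:4@102]
After op 5 [order #5] limit_sell(price=101, qty=4): fills=none; bids=[-] asks=[#5:4@101 #2:2@102 #3:4@102]
After op 6 [order #6] limit_buy(price=96, qty=2): fills=none; bids=[#6:2@96] asks=[#5:4@101 #2:2@102 #3:4@102]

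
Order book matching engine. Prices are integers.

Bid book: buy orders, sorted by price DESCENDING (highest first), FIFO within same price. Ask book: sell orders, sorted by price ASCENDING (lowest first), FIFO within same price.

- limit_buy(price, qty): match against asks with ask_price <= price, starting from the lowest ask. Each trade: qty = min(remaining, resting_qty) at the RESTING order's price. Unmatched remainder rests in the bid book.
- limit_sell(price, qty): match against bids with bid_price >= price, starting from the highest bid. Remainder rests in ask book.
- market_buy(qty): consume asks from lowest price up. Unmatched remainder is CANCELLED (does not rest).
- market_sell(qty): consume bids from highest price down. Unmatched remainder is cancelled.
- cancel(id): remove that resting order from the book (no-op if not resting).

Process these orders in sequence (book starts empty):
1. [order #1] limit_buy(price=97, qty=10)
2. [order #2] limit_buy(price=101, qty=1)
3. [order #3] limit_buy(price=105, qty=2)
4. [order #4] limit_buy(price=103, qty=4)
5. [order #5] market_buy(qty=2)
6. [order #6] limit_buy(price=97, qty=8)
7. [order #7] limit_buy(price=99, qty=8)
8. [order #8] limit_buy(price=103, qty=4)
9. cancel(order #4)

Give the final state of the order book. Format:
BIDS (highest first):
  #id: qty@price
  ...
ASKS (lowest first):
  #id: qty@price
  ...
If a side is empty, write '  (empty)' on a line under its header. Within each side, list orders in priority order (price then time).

Answer: BIDS (highest first):
  #3: 2@105
  #8: 4@103
  #2: 1@101
  #7: 8@99
  #1: 10@97
  #6: 8@97
ASKS (lowest first):
  (empty)

Derivation:
After op 1 [order #1] limit_buy(price=97, qty=10): fills=none; bids=[#1:10@97] asks=[-]
After op 2 [order #2] limit_buy(price=101, qty=1): fills=none; bids=[#2:1@101 #1:10@97] asks=[-]
After op 3 [order #3] limit_buy(price=105, qty=2): fills=none; bids=[#3:2@105 #2:1@101 #1:10@97] asks=[-]
After op 4 [order #4] limit_buy(price=103, qty=4): fills=none; bids=[#3:2@105 #4:4@103 #2:1@101 #1:10@97] asks=[-]
After op 5 [order #5] market_buy(qty=2): fills=none; bids=[#3:2@105 #4:4@103 #2:1@101 #1:10@97] asks=[-]
After op 6 [order #6] limit_buy(price=97, qty=8): fills=none; bids=[#3:2@105 #4:4@103 #2:1@101 #1:10@97 #6:8@97] asks=[-]
After op 7 [order #7] limit_buy(price=99, qty=8): fills=none; bids=[#3:2@105 #4:4@103 #2:1@101 #7:8@99 #1:10@97 #6:8@97] asks=[-]
After op 8 [order #8] limit_buy(price=103, qty=4): fills=none; bids=[#3:2@105 #4:4@103 #8:4@103 #2:1@101 #7:8@99 #1:10@97 #6:8@97] asks=[-]
After op 9 cancel(order #4): fills=none; bids=[#3:2@105 #8:4@103 #2:1@101 #7:8@99 #1:10@97 #6:8@97] asks=[-]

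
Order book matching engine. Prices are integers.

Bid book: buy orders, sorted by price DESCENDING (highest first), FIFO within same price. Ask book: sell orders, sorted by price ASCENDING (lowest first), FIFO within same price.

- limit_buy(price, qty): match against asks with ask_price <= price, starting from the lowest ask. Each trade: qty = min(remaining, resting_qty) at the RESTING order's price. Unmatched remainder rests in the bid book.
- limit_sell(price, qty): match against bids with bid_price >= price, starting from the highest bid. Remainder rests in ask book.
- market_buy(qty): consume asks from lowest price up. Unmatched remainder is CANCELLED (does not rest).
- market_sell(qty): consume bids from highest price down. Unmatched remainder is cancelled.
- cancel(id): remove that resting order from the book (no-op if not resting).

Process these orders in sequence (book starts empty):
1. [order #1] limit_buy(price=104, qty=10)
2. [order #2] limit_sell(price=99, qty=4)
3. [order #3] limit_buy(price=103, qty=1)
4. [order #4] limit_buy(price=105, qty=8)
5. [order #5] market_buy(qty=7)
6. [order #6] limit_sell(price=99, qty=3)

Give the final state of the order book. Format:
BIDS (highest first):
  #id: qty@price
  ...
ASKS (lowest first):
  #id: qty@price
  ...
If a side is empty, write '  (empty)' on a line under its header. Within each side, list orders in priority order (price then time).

After op 1 [order #1] limit_buy(price=104, qty=10): fills=none; bids=[#1:10@104] asks=[-]
After op 2 [order #2] limit_sell(price=99, qty=4): fills=#1x#2:4@104; bids=[#1:6@104] asks=[-]
After op 3 [order #3] limit_buy(price=103, qty=1): fills=none; bids=[#1:6@104 #3:1@103] asks=[-]
After op 4 [order #4] limit_buy(price=105, qty=8): fills=none; bids=[#4:8@105 #1:6@104 #3:1@103] asks=[-]
After op 5 [order #5] market_buy(qty=7): fills=none; bids=[#4:8@105 #1:6@104 #3:1@103] asks=[-]
After op 6 [order #6] limit_sell(price=99, qty=3): fills=#4x#6:3@105; bids=[#4:5@105 #1:6@104 #3:1@103] asks=[-]

Answer: BIDS (highest first):
  #4: 5@105
  #1: 6@104
  #3: 1@103
ASKS (lowest first):
  (empty)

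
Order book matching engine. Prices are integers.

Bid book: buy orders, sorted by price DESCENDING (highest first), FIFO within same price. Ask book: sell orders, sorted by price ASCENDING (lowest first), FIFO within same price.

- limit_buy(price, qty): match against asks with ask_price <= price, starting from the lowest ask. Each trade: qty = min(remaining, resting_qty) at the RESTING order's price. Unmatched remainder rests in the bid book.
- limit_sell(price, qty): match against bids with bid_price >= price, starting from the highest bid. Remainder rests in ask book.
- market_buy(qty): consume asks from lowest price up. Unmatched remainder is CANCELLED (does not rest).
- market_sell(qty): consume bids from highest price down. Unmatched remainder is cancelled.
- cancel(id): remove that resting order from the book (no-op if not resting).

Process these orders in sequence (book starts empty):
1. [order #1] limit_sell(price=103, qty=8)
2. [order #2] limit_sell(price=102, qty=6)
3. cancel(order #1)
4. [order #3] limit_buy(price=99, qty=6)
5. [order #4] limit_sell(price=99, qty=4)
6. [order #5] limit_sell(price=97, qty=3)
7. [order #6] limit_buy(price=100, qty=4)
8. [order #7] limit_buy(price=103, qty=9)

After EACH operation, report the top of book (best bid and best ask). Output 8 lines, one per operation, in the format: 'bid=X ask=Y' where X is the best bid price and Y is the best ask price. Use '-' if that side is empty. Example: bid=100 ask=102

After op 1 [order #1] limit_sell(price=103, qty=8): fills=none; bids=[-] asks=[#1:8@103]
After op 2 [order #2] limit_sell(price=102, qty=6): fills=none; bids=[-] asks=[#2:6@102 #1:8@103]
After op 3 cancel(order #1): fills=none; bids=[-] asks=[#2:6@102]
After op 4 [order #3] limit_buy(price=99, qty=6): fills=none; bids=[#3:6@99] asks=[#2:6@102]
After op 5 [order #4] limit_sell(price=99, qty=4): fills=#3x#4:4@99; bids=[#3:2@99] asks=[#2:6@102]
After op 6 [order #5] limit_sell(price=97, qty=3): fills=#3x#5:2@99; bids=[-] asks=[#5:1@97 #2:6@102]
After op 7 [order #6] limit_buy(price=100, qty=4): fills=#6x#5:1@97; bids=[#6:3@100] asks=[#2:6@102]
After op 8 [order #7] limit_buy(price=103, qty=9): fills=#7x#2:6@102; bids=[#7:3@103 #6:3@100] asks=[-]

Answer: bid=- ask=103
bid=- ask=102
bid=- ask=102
bid=99 ask=102
bid=99 ask=102
bid=- ask=97
bid=100 ask=102
bid=103 ask=-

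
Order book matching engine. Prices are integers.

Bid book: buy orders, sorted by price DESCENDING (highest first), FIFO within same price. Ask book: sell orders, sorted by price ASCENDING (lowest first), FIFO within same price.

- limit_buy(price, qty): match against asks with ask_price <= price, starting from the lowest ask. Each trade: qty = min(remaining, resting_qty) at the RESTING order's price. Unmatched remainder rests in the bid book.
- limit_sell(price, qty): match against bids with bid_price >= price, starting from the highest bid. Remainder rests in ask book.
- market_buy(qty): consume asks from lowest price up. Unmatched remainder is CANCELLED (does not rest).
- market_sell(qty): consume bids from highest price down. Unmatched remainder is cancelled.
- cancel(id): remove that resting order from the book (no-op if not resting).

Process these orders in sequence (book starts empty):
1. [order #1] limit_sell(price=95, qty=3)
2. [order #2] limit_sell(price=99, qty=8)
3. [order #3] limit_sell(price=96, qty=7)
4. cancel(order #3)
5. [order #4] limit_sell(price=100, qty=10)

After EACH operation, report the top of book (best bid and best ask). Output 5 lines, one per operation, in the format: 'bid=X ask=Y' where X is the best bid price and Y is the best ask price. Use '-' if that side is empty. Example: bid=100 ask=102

Answer: bid=- ask=95
bid=- ask=95
bid=- ask=95
bid=- ask=95
bid=- ask=95

Derivation:
After op 1 [order #1] limit_sell(price=95, qty=3): fills=none; bids=[-] asks=[#1:3@95]
After op 2 [order #2] limit_sell(price=99, qty=8): fills=none; bids=[-] asks=[#1:3@95 #2:8@99]
After op 3 [order #3] limit_sell(price=96, qty=7): fills=none; bids=[-] asks=[#1:3@95 #3:7@96 #2:8@99]
After op 4 cancel(order #3): fills=none; bids=[-] asks=[#1:3@95 #2:8@99]
After op 5 [order #4] limit_sell(price=100, qty=10): fills=none; bids=[-] asks=[#1:3@95 #2:8@99 #4:10@100]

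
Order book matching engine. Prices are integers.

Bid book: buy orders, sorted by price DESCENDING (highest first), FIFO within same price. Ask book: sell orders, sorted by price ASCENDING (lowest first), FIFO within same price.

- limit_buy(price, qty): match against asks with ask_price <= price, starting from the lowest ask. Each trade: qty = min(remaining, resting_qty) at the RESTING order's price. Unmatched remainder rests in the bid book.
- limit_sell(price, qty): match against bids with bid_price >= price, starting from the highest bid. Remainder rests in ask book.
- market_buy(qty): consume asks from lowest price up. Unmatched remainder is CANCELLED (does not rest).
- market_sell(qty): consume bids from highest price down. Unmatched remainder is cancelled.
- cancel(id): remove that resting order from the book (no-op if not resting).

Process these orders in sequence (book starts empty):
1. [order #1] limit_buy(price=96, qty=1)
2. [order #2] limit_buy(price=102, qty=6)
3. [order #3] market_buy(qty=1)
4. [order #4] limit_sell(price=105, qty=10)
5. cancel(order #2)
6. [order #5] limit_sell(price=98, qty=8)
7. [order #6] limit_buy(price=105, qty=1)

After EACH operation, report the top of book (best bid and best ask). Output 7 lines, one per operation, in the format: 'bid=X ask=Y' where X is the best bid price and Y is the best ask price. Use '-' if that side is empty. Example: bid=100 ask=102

Answer: bid=96 ask=-
bid=102 ask=-
bid=102 ask=-
bid=102 ask=105
bid=96 ask=105
bid=96 ask=98
bid=96 ask=98

Derivation:
After op 1 [order #1] limit_buy(price=96, qty=1): fills=none; bids=[#1:1@96] asks=[-]
After op 2 [order #2] limit_buy(price=102, qty=6): fills=none; bids=[#2:6@102 #1:1@96] asks=[-]
After op 3 [order #3] market_buy(qty=1): fills=none; bids=[#2:6@102 #1:1@96] asks=[-]
After op 4 [order #4] limit_sell(price=105, qty=10): fills=none; bids=[#2:6@102 #1:1@96] asks=[#4:10@105]
After op 5 cancel(order #2): fills=none; bids=[#1:1@96] asks=[#4:10@105]
After op 6 [order #5] limit_sell(price=98, qty=8): fills=none; bids=[#1:1@96] asks=[#5:8@98 #4:10@105]
After op 7 [order #6] limit_buy(price=105, qty=1): fills=#6x#5:1@98; bids=[#1:1@96] asks=[#5:7@98 #4:10@105]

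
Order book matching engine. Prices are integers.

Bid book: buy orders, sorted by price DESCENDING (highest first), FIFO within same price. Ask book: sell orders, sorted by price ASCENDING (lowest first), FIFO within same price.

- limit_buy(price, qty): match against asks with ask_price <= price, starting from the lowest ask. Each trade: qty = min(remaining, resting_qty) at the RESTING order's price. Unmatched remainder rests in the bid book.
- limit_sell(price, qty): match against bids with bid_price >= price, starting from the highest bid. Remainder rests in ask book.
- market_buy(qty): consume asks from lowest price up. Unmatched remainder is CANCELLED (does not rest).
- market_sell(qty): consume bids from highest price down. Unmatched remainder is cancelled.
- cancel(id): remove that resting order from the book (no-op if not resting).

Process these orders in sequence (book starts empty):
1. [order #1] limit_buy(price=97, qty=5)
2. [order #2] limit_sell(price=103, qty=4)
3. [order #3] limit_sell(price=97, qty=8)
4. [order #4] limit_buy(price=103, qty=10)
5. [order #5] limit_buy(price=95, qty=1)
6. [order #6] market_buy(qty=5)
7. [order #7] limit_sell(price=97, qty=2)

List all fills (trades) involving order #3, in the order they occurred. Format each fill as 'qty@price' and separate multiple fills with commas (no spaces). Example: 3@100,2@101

After op 1 [order #1] limit_buy(price=97, qty=5): fills=none; bids=[#1:5@97] asks=[-]
After op 2 [order #2] limit_sell(price=103, qty=4): fills=none; bids=[#1:5@97] asks=[#2:4@103]
After op 3 [order #3] limit_sell(price=97, qty=8): fills=#1x#3:5@97; bids=[-] asks=[#3:3@97 #2:4@103]
After op 4 [order #4] limit_buy(price=103, qty=10): fills=#4x#3:3@97 #4x#2:4@103; bids=[#4:3@103] asks=[-]
After op 5 [order #5] limit_buy(price=95, qty=1): fills=none; bids=[#4:3@103 #5:1@95] asks=[-]
After op 6 [order #6] market_buy(qty=5): fills=none; bids=[#4:3@103 #5:1@95] asks=[-]
After op 7 [order #7] limit_sell(price=97, qty=2): fills=#4x#7:2@103; bids=[#4:1@103 #5:1@95] asks=[-]

Answer: 5@97,3@97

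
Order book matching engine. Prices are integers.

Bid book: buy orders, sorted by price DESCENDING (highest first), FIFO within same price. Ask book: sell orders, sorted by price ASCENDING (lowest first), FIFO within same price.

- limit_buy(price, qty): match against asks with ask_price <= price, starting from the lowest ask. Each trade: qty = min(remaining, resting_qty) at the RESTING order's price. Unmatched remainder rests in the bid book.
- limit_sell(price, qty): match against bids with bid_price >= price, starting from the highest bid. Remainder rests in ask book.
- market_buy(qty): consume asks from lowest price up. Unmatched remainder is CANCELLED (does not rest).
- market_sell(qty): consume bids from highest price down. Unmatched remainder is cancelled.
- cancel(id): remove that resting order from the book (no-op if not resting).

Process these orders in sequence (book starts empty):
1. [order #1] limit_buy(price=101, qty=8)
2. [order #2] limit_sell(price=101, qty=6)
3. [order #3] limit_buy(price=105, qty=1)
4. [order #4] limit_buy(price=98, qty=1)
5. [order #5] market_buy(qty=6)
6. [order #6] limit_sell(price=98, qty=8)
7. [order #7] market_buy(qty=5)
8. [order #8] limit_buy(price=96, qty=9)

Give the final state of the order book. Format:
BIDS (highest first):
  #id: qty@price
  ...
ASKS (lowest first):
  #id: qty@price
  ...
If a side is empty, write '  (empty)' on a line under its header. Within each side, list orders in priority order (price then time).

Answer: BIDS (highest first):
  #8: 9@96
ASKS (lowest first):
  (empty)

Derivation:
After op 1 [order #1] limit_buy(price=101, qty=8): fills=none; bids=[#1:8@101] asks=[-]
After op 2 [order #2] limit_sell(price=101, qty=6): fills=#1x#2:6@101; bids=[#1:2@101] asks=[-]
After op 3 [order #3] limit_buy(price=105, qty=1): fills=none; bids=[#3:1@105 #1:2@101] asks=[-]
After op 4 [order #4] limit_buy(price=98, qty=1): fills=none; bids=[#3:1@105 #1:2@101 #4:1@98] asks=[-]
After op 5 [order #5] market_buy(qty=6): fills=none; bids=[#3:1@105 #1:2@101 #4:1@98] asks=[-]
After op 6 [order #6] limit_sell(price=98, qty=8): fills=#3x#6:1@105 #1x#6:2@101 #4x#6:1@98; bids=[-] asks=[#6:4@98]
After op 7 [order #7] market_buy(qty=5): fills=#7x#6:4@98; bids=[-] asks=[-]
After op 8 [order #8] limit_buy(price=96, qty=9): fills=none; bids=[#8:9@96] asks=[-]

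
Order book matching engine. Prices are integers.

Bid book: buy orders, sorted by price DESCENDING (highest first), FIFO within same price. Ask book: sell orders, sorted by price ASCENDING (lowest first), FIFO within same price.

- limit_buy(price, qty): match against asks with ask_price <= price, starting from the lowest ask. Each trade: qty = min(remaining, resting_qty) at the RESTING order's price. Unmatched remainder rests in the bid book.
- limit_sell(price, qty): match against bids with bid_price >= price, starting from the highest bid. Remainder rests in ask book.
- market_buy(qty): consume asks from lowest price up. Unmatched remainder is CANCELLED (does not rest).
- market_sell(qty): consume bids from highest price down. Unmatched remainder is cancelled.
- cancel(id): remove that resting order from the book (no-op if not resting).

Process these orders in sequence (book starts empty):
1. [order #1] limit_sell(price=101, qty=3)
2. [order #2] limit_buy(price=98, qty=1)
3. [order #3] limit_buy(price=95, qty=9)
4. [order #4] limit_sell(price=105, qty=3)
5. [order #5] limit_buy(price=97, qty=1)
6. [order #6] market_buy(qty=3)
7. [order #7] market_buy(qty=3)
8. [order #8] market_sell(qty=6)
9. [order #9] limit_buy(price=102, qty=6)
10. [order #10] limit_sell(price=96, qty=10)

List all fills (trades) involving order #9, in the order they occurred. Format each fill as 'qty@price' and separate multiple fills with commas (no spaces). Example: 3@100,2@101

After op 1 [order #1] limit_sell(price=101, qty=3): fills=none; bids=[-] asks=[#1:3@101]
After op 2 [order #2] limit_buy(price=98, qty=1): fills=none; bids=[#2:1@98] asks=[#1:3@101]
After op 3 [order #3] limit_buy(price=95, qty=9): fills=none; bids=[#2:1@98 #3:9@95] asks=[#1:3@101]
After op 4 [order #4] limit_sell(price=105, qty=3): fills=none; bids=[#2:1@98 #3:9@95] asks=[#1:3@101 #4:3@105]
After op 5 [order #5] limit_buy(price=97, qty=1): fills=none; bids=[#2:1@98 #5:1@97 #3:9@95] asks=[#1:3@101 #4:3@105]
After op 6 [order #6] market_buy(qty=3): fills=#6x#1:3@101; bids=[#2:1@98 #5:1@97 #3:9@95] asks=[#4:3@105]
After op 7 [order #7] market_buy(qty=3): fills=#7x#4:3@105; bids=[#2:1@98 #5:1@97 #3:9@95] asks=[-]
After op 8 [order #8] market_sell(qty=6): fills=#2x#8:1@98 #5x#8:1@97 #3x#8:4@95; bids=[#3:5@95] asks=[-]
After op 9 [order #9] limit_buy(price=102, qty=6): fills=none; bids=[#9:6@102 #3:5@95] asks=[-]
After op 10 [order #10] limit_sell(price=96, qty=10): fills=#9x#10:6@102; bids=[#3:5@95] asks=[#10:4@96]

Answer: 6@102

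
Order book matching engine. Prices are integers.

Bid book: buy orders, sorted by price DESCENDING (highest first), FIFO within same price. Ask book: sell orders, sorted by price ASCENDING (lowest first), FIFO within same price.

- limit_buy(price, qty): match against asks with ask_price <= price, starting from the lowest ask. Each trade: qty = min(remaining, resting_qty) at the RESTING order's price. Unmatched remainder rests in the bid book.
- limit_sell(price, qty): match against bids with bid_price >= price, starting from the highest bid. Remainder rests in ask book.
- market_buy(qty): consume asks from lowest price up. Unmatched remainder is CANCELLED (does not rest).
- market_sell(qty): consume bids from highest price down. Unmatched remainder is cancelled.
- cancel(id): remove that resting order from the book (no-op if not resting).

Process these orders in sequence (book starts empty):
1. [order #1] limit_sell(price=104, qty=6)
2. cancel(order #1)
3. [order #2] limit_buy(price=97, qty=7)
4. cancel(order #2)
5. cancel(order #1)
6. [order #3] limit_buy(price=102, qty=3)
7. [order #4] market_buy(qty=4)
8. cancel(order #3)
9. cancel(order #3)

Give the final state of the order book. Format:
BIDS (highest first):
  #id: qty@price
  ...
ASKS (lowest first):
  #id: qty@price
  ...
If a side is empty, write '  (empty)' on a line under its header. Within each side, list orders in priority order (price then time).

After op 1 [order #1] limit_sell(price=104, qty=6): fills=none; bids=[-] asks=[#1:6@104]
After op 2 cancel(order #1): fills=none; bids=[-] asks=[-]
After op 3 [order #2] limit_buy(price=97, qty=7): fills=none; bids=[#2:7@97] asks=[-]
After op 4 cancel(order #2): fills=none; bids=[-] asks=[-]
After op 5 cancel(order #1): fills=none; bids=[-] asks=[-]
After op 6 [order #3] limit_buy(price=102, qty=3): fills=none; bids=[#3:3@102] asks=[-]
After op 7 [order #4] market_buy(qty=4): fills=none; bids=[#3:3@102] asks=[-]
After op 8 cancel(order #3): fills=none; bids=[-] asks=[-]
After op 9 cancel(order #3): fills=none; bids=[-] asks=[-]

Answer: BIDS (highest first):
  (empty)
ASKS (lowest first):
  (empty)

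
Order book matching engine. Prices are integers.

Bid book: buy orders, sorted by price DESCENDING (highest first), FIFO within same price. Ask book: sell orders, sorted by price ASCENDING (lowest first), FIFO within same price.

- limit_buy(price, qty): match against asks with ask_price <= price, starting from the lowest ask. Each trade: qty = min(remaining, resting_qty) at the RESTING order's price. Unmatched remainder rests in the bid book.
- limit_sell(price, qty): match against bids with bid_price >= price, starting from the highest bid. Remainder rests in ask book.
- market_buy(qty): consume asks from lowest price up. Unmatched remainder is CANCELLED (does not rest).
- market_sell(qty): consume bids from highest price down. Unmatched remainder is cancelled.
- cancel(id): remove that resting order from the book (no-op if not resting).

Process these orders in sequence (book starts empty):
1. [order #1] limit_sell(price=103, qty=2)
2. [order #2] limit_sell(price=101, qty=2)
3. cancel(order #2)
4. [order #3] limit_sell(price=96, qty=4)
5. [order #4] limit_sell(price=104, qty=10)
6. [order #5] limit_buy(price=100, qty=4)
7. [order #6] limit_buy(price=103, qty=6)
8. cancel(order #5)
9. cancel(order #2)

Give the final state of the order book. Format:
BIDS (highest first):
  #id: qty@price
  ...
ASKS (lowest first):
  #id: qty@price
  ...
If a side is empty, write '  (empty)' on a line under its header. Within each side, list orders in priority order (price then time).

After op 1 [order #1] limit_sell(price=103, qty=2): fills=none; bids=[-] asks=[#1:2@103]
After op 2 [order #2] limit_sell(price=101, qty=2): fills=none; bids=[-] asks=[#2:2@101 #1:2@103]
After op 3 cancel(order #2): fills=none; bids=[-] asks=[#1:2@103]
After op 4 [order #3] limit_sell(price=96, qty=4): fills=none; bids=[-] asks=[#3:4@96 #1:2@103]
After op 5 [order #4] limit_sell(price=104, qty=10): fills=none; bids=[-] asks=[#3:4@96 #1:2@103 #4:10@104]
After op 6 [order #5] limit_buy(price=100, qty=4): fills=#5x#3:4@96; bids=[-] asks=[#1:2@103 #4:10@104]
After op 7 [order #6] limit_buy(price=103, qty=6): fills=#6x#1:2@103; bids=[#6:4@103] asks=[#4:10@104]
After op 8 cancel(order #5): fills=none; bids=[#6:4@103] asks=[#4:10@104]
After op 9 cancel(order #2): fills=none; bids=[#6:4@103] asks=[#4:10@104]

Answer: BIDS (highest first):
  #6: 4@103
ASKS (lowest first):
  #4: 10@104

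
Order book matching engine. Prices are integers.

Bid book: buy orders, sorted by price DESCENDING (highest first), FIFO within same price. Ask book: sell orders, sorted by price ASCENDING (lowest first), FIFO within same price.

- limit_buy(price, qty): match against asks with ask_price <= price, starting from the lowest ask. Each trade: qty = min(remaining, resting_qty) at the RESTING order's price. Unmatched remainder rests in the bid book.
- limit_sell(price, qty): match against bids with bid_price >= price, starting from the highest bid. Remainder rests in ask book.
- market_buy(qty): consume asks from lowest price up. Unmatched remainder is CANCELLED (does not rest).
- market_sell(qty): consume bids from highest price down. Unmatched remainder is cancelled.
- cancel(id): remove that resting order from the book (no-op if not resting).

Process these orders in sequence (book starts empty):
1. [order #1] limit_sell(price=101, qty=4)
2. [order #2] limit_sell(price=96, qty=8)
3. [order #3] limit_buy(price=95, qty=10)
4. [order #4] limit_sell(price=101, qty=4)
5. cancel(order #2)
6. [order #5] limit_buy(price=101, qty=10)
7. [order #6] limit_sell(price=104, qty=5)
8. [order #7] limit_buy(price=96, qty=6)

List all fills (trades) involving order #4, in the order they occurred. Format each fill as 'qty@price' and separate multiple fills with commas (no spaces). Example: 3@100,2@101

Answer: 4@101

Derivation:
After op 1 [order #1] limit_sell(price=101, qty=4): fills=none; bids=[-] asks=[#1:4@101]
After op 2 [order #2] limit_sell(price=96, qty=8): fills=none; bids=[-] asks=[#2:8@96 #1:4@101]
After op 3 [order #3] limit_buy(price=95, qty=10): fills=none; bids=[#3:10@95] asks=[#2:8@96 #1:4@101]
After op 4 [order #4] limit_sell(price=101, qty=4): fills=none; bids=[#3:10@95] asks=[#2:8@96 #1:4@101 #4:4@101]
After op 5 cancel(order #2): fills=none; bids=[#3:10@95] asks=[#1:4@101 #4:4@101]
After op 6 [order #5] limit_buy(price=101, qty=10): fills=#5x#1:4@101 #5x#4:4@101; bids=[#5:2@101 #3:10@95] asks=[-]
After op 7 [order #6] limit_sell(price=104, qty=5): fills=none; bids=[#5:2@101 #3:10@95] asks=[#6:5@104]
After op 8 [order #7] limit_buy(price=96, qty=6): fills=none; bids=[#5:2@101 #7:6@96 #3:10@95] asks=[#6:5@104]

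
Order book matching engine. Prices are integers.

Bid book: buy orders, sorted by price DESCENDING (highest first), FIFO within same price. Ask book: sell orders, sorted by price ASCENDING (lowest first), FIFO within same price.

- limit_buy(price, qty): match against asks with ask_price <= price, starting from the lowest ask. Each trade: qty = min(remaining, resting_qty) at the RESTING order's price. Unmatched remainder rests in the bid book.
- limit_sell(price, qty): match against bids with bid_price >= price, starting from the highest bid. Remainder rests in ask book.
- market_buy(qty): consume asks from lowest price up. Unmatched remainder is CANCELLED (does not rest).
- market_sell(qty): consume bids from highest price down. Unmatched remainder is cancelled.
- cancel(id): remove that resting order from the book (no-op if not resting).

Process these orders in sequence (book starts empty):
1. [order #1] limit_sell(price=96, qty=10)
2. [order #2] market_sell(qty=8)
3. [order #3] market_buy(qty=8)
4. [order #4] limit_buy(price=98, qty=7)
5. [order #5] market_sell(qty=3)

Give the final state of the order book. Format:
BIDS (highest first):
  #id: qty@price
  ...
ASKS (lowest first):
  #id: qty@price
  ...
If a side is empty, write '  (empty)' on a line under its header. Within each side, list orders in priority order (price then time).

After op 1 [order #1] limit_sell(price=96, qty=10): fills=none; bids=[-] asks=[#1:10@96]
After op 2 [order #2] market_sell(qty=8): fills=none; bids=[-] asks=[#1:10@96]
After op 3 [order #3] market_buy(qty=8): fills=#3x#1:8@96; bids=[-] asks=[#1:2@96]
After op 4 [order #4] limit_buy(price=98, qty=7): fills=#4x#1:2@96; bids=[#4:5@98] asks=[-]
After op 5 [order #5] market_sell(qty=3): fills=#4x#5:3@98; bids=[#4:2@98] asks=[-]

Answer: BIDS (highest first):
  #4: 2@98
ASKS (lowest first):
  (empty)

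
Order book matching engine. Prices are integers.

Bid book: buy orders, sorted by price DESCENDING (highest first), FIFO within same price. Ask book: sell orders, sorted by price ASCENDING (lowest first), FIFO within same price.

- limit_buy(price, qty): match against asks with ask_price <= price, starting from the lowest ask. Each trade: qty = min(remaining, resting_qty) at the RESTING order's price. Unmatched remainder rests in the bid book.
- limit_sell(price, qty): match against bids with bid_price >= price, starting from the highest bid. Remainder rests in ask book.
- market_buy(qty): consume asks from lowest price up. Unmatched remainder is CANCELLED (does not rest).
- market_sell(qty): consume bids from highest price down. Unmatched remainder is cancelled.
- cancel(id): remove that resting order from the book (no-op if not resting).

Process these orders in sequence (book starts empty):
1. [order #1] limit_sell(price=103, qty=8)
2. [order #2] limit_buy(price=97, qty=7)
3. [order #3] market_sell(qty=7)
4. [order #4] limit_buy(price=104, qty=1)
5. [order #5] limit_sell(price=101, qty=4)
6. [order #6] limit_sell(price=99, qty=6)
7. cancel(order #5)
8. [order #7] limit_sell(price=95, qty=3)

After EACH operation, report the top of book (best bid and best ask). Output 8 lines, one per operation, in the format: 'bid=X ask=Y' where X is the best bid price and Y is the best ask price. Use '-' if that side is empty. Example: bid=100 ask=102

After op 1 [order #1] limit_sell(price=103, qty=8): fills=none; bids=[-] asks=[#1:8@103]
After op 2 [order #2] limit_buy(price=97, qty=7): fills=none; bids=[#2:7@97] asks=[#1:8@103]
After op 3 [order #3] market_sell(qty=7): fills=#2x#3:7@97; bids=[-] asks=[#1:8@103]
After op 4 [order #4] limit_buy(price=104, qty=1): fills=#4x#1:1@103; bids=[-] asks=[#1:7@103]
After op 5 [order #5] limit_sell(price=101, qty=4): fills=none; bids=[-] asks=[#5:4@101 #1:7@103]
After op 6 [order #6] limit_sell(price=99, qty=6): fills=none; bids=[-] asks=[#6:6@99 #5:4@101 #1:7@103]
After op 7 cancel(order #5): fills=none; bids=[-] asks=[#6:6@99 #1:7@103]
After op 8 [order #7] limit_sell(price=95, qty=3): fills=none; bids=[-] asks=[#7:3@95 #6:6@99 #1:7@103]

Answer: bid=- ask=103
bid=97 ask=103
bid=- ask=103
bid=- ask=103
bid=- ask=101
bid=- ask=99
bid=- ask=99
bid=- ask=95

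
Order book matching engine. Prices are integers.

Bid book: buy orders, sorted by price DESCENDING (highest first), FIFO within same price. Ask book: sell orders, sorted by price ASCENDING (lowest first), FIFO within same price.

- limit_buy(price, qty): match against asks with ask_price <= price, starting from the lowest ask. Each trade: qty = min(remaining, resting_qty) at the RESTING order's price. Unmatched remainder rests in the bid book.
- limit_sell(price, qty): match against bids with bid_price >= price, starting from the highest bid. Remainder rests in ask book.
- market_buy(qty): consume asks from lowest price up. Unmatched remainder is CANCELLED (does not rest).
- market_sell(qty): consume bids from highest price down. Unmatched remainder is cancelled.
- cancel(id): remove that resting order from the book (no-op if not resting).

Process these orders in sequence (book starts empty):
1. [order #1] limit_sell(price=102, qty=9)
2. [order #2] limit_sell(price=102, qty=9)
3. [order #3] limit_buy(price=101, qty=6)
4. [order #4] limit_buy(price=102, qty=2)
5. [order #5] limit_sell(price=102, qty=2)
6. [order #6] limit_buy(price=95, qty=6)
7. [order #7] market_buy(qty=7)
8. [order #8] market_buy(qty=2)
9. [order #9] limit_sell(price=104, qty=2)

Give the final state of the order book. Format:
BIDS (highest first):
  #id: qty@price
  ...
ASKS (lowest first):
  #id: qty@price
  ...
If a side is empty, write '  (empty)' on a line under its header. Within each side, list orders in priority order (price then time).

Answer: BIDS (highest first):
  #3: 6@101
  #6: 6@95
ASKS (lowest first):
  #2: 7@102
  #5: 2@102
  #9: 2@104

Derivation:
After op 1 [order #1] limit_sell(price=102, qty=9): fills=none; bids=[-] asks=[#1:9@102]
After op 2 [order #2] limit_sell(price=102, qty=9): fills=none; bids=[-] asks=[#1:9@102 #2:9@102]
After op 3 [order #3] limit_buy(price=101, qty=6): fills=none; bids=[#3:6@101] asks=[#1:9@102 #2:9@102]
After op 4 [order #4] limit_buy(price=102, qty=2): fills=#4x#1:2@102; bids=[#3:6@101] asks=[#1:7@102 #2:9@102]
After op 5 [order #5] limit_sell(price=102, qty=2): fills=none; bids=[#3:6@101] asks=[#1:7@102 #2:9@102 #5:2@102]
After op 6 [order #6] limit_buy(price=95, qty=6): fills=none; bids=[#3:6@101 #6:6@95] asks=[#1:7@102 #2:9@102 #5:2@102]
After op 7 [order #7] market_buy(qty=7): fills=#7x#1:7@102; bids=[#3:6@101 #6:6@95] asks=[#2:9@102 #5:2@102]
After op 8 [order #8] market_buy(qty=2): fills=#8x#2:2@102; bids=[#3:6@101 #6:6@95] asks=[#2:7@102 #5:2@102]
After op 9 [order #9] limit_sell(price=104, qty=2): fills=none; bids=[#3:6@101 #6:6@95] asks=[#2:7@102 #5:2@102 #9:2@104]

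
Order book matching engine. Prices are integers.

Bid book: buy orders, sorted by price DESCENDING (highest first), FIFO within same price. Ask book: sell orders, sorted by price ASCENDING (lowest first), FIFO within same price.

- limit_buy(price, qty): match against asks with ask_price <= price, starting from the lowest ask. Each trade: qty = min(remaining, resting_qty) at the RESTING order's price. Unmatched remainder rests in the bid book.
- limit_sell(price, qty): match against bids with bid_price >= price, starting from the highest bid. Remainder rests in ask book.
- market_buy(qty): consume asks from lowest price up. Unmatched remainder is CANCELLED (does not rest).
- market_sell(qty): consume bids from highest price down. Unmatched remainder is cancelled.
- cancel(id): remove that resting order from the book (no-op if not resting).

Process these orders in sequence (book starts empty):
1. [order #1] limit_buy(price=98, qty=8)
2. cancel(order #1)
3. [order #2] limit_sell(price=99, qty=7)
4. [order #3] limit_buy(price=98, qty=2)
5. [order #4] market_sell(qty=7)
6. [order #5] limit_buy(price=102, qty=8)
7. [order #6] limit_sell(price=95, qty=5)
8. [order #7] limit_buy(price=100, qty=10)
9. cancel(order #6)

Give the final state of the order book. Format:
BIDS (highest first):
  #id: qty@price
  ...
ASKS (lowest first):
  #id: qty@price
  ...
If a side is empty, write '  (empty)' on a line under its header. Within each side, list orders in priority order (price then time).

After op 1 [order #1] limit_buy(price=98, qty=8): fills=none; bids=[#1:8@98] asks=[-]
After op 2 cancel(order #1): fills=none; bids=[-] asks=[-]
After op 3 [order #2] limit_sell(price=99, qty=7): fills=none; bids=[-] asks=[#2:7@99]
After op 4 [order #3] limit_buy(price=98, qty=2): fills=none; bids=[#3:2@98] asks=[#2:7@99]
After op 5 [order #4] market_sell(qty=7): fills=#3x#4:2@98; bids=[-] asks=[#2:7@99]
After op 6 [order #5] limit_buy(price=102, qty=8): fills=#5x#2:7@99; bids=[#5:1@102] asks=[-]
After op 7 [order #6] limit_sell(price=95, qty=5): fills=#5x#6:1@102; bids=[-] asks=[#6:4@95]
After op 8 [order #7] limit_buy(price=100, qty=10): fills=#7x#6:4@95; bids=[#7:6@100] asks=[-]
After op 9 cancel(order #6): fills=none; bids=[#7:6@100] asks=[-]

Answer: BIDS (highest first):
  #7: 6@100
ASKS (lowest first):
  (empty)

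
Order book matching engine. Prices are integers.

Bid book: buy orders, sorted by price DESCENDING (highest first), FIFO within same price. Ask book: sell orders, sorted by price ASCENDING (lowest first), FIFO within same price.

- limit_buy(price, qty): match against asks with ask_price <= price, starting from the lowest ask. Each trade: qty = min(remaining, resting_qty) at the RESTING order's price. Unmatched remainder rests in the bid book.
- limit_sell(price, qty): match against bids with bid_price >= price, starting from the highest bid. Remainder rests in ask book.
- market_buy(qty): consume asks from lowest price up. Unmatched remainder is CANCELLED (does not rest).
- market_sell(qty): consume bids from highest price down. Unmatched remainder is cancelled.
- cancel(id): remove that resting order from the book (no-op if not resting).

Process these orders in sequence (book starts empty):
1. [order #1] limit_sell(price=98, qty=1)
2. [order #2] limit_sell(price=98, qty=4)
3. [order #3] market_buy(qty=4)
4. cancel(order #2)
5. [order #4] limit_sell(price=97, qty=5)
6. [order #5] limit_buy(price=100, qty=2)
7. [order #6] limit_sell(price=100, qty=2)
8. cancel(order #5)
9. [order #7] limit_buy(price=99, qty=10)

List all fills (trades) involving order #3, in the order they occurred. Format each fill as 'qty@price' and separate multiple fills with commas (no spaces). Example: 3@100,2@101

Answer: 1@98,3@98

Derivation:
After op 1 [order #1] limit_sell(price=98, qty=1): fills=none; bids=[-] asks=[#1:1@98]
After op 2 [order #2] limit_sell(price=98, qty=4): fills=none; bids=[-] asks=[#1:1@98 #2:4@98]
After op 3 [order #3] market_buy(qty=4): fills=#3x#1:1@98 #3x#2:3@98; bids=[-] asks=[#2:1@98]
After op 4 cancel(order #2): fills=none; bids=[-] asks=[-]
After op 5 [order #4] limit_sell(price=97, qty=5): fills=none; bids=[-] asks=[#4:5@97]
After op 6 [order #5] limit_buy(price=100, qty=2): fills=#5x#4:2@97; bids=[-] asks=[#4:3@97]
After op 7 [order #6] limit_sell(price=100, qty=2): fills=none; bids=[-] asks=[#4:3@97 #6:2@100]
After op 8 cancel(order #5): fills=none; bids=[-] asks=[#4:3@97 #6:2@100]
After op 9 [order #7] limit_buy(price=99, qty=10): fills=#7x#4:3@97; bids=[#7:7@99] asks=[#6:2@100]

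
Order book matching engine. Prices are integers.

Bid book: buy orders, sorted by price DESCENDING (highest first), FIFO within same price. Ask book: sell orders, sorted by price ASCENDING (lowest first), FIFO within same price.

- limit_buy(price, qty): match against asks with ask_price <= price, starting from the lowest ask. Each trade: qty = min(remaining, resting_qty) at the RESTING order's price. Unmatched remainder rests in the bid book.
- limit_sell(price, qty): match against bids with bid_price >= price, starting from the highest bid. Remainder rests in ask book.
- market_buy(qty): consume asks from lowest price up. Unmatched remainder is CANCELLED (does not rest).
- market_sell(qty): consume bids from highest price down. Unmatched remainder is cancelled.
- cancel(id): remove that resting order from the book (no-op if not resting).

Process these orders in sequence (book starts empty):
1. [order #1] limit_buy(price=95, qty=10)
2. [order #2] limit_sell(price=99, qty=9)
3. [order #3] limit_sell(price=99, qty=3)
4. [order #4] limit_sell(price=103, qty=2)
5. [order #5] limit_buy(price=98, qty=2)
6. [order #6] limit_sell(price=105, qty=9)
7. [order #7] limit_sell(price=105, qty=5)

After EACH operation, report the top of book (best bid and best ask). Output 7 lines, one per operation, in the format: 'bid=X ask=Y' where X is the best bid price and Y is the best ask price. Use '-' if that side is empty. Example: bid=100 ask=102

Answer: bid=95 ask=-
bid=95 ask=99
bid=95 ask=99
bid=95 ask=99
bid=98 ask=99
bid=98 ask=99
bid=98 ask=99

Derivation:
After op 1 [order #1] limit_buy(price=95, qty=10): fills=none; bids=[#1:10@95] asks=[-]
After op 2 [order #2] limit_sell(price=99, qty=9): fills=none; bids=[#1:10@95] asks=[#2:9@99]
After op 3 [order #3] limit_sell(price=99, qty=3): fills=none; bids=[#1:10@95] asks=[#2:9@99 #3:3@99]
After op 4 [order #4] limit_sell(price=103, qty=2): fills=none; bids=[#1:10@95] asks=[#2:9@99 #3:3@99 #4:2@103]
After op 5 [order #5] limit_buy(price=98, qty=2): fills=none; bids=[#5:2@98 #1:10@95] asks=[#2:9@99 #3:3@99 #4:2@103]
After op 6 [order #6] limit_sell(price=105, qty=9): fills=none; bids=[#5:2@98 #1:10@95] asks=[#2:9@99 #3:3@99 #4:2@103 #6:9@105]
After op 7 [order #7] limit_sell(price=105, qty=5): fills=none; bids=[#5:2@98 #1:10@95] asks=[#2:9@99 #3:3@99 #4:2@103 #6:9@105 #7:5@105]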